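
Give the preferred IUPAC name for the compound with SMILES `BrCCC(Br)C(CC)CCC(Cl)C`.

The parent chain contains 8 carbons (octane).
Choose the numbering such that the substituent locant set {1,3,4,7} is lower than {2,5,6,8} at the first point of difference.
That gives bromo groups at C-1 and C-3; a chloro group at C-7; an ethyl group at C-4.
The substituents are ordered alphabetically, ignoring any di-/tri- multipliers.
The name is 1,3-dibromo-7-chloro-4-ethyloctane.

1,3-dibromo-7-chloro-4-ethyloctane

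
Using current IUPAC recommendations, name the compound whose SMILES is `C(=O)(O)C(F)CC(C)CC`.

2-fluoro-4-methylhexanoic acid

The longest chain bearing the –COOH group is 6 carbons long (hexane).
The principal characteristic group is a carboxylic acid (terminal –COOH), named with the suffix -oic acid.
Choose the numbering such that the carboxylic acid carbon is C-1 by definition.
With this numbering: a fluoro group at C-2; a methyl group at C-4.
Substituent prefixes are cited in alphabetical order (multiplying prefixes like di-/tri- are ignored for ordering).
Putting it together: 2-fluoro-4-methylhexanoic acid.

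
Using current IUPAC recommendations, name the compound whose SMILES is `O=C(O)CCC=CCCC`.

The longest chain bearing the –COOH group and the multiple bond is 8 carbons long (octane).
The highest-priority functional group is a carboxylic acid (terminal –COOH), so the name ends in -oic acid.
There is one C=C double bond, indicated by the ending -ene.
The numbering direction is chosen so that the carboxylic acid carbon is C-1 by definition.
This places the double bond between C-4 and C-5.
Putting it together: oct-4-enoic acid.

oct-4-enoic acid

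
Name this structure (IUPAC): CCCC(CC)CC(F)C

4-ethyl-2-fluoroheptane

The longest carbon chain is 7 atoms: the parent is heptane.
Number the chain so that the substituent locant set {2,4} is lower than {4,6} at the first point of difference.
This places an ethyl group at C-4; a fluoro group at C-2.
Substituent prefixes are cited in alphabetical order (multiplying prefixes like di-/tri- are ignored for ordering).
The name is 4-ethyl-2-fluoroheptane.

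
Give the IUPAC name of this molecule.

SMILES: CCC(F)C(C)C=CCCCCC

3-fluoro-4-methylundec-5-ene

Counting along the main chain through the multiple bond gives 11 carbons: the parent is undecane.
A C=C double bond in the chain gives the infix -ene-.
Number the chain so that numbering from this end puts the double bond at C-5 rather than C-6.
That gives the double bond between C-5 and C-6; a fluoro group at C-3; a methyl group at C-4.
Substituent prefixes are cited in alphabetical order (multiplying prefixes like di-/tri- are ignored for ordering).
The name is 3-fluoro-4-methylundec-5-ene.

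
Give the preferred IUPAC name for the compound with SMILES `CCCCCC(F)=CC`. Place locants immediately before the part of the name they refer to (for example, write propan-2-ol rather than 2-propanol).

3-fluorooct-2-ene

The longest chain bearing the multiple bond is 8 carbons long (octane).
A C=C double bond in the chain gives the infix -ene-.
Number the chain so that numbering from this end puts the double bond at C-2 rather than C-6.
With this numbering: the double bond between C-2 and C-3; a fluoro group at C-3.
Putting it together: 3-fluorooct-2-ene.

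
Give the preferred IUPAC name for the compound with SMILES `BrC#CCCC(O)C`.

6-bromohex-5-yn-2-ol

The longest carbon chain that includes the –OH group and the multiple bond has 6 carbons, so the parent hydride is hexane.
The highest-priority functional group is an alcohol (–OH), so the name ends in -ol.
A C≡C triple bond in the chain gives the infix -yne-.
Number the chain so that numbering from this end puts the hydroxyl group at C-2 rather than C-5.
This places the hydroxyl at C-2; the triple bond between C-5 and C-6; a bromo group at C-6.
Assembling the pieces gives 6-bromohex-5-yn-2-ol.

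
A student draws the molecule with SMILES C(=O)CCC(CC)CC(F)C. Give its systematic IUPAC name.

The longest carbon chain that includes the –CHO group has 7 carbons, so the parent hydride is heptane.
An aldehyde (terminal –CHO) is the principal characteristic group, giving the suffix -al.
Choose the numbering such that the aldehyde carbon is C-1 by definition.
With this numbering: an ethyl group at C-4; a fluoro group at C-6.
Substituent prefixes are cited in alphabetical order (multiplying prefixes like di-/tri- are ignored for ordering).
Assembling the pieces gives 4-ethyl-6-fluoroheptanal.

4-ethyl-6-fluoroheptanal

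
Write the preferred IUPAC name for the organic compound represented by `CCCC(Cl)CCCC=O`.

5-chlorooctanal

Counting along the main chain through the –CHO group gives 8 carbons: the parent is octane.
The principal characteristic group is an aldehyde (terminal –CHO), named with the suffix -al.
Choose the numbering such that the aldehyde carbon is C-1 by definition.
This places a chloro group at C-5.
Putting it together: 5-chlorooctanal.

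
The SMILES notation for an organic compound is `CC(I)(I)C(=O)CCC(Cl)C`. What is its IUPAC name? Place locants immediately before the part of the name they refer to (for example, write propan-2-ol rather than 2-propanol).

6-chloro-2,2-diiodoheptan-3-one

The longest carbon chain that includes the carbonyl has 7 carbons, so the parent hydride is heptane.
The highest-priority functional group is a ketone (C=O on an internal carbon), so the name ends in -one.
Choose the numbering such that numbering from this end puts the carbonyl group at C-3 rather than C-5.
With this numbering: the carbonyl at C-3; a chloro group at C-6; two iodo groups at C-2.
Prefixes are listed alphabetically: chloro, iodo.
The name is 6-chloro-2,2-diiodoheptan-3-one.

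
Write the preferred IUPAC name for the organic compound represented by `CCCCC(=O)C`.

hexan-2-one

The longest carbon chain that includes the carbonyl has 6 carbons, so the parent hydride is hexane.
A ketone (C=O on an internal carbon) is the principal characteristic group, giving the suffix -one.
Choose the numbering such that numbering from this end puts the carbonyl group at C-2 rather than C-5.
With this numbering: the carbonyl at C-2.
Assembling the pieces gives hexan-2-one.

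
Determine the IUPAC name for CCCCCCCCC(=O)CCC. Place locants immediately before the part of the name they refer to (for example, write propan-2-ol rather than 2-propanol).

Counting along the main chain through the carbonyl gives 12 carbons: the parent is dodecane.
The highest-priority functional group is a ketone (C=O on an internal carbon), so the name ends in -one.
The numbering direction is chosen so that numbering from this end puts the carbonyl group at C-4 rather than C-9.
This places the carbonyl at C-4.
Assembling the pieces gives dodecan-4-one.

dodecan-4-one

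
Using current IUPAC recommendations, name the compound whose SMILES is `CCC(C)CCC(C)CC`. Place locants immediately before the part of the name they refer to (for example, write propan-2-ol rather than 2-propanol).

3,6-dimethyloctane

The longest carbon chain is 8 atoms: the parent is octane.
Numbering from either end gives identical locants here.
That gives methyl groups at C-3 and C-6.
Assembling the pieces gives 3,6-dimethyloctane.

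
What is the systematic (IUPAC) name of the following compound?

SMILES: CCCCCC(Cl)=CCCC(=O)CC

The longest chain bearing the carbonyl and the multiple bond is 12 carbons long (dodecane).
The highest-priority functional group is a ketone (C=O on an internal carbon), so the name ends in -one.
A C=C double bond in the chain gives the infix -ene-.
Number the chain so that numbering from this end puts the carbonyl group at C-3 rather than C-10.
This places the carbonyl at C-3; the double bond between C-6 and C-7; a chloro group at C-7.
Putting it together: 7-chlorododec-6-en-3-one.

7-chlorododec-6-en-3-one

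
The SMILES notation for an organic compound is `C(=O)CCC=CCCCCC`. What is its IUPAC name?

dec-4-enal

The longest carbon chain that includes the –CHO group and the multiple bond has 10 carbons, so the parent hydride is decane.
The principal characteristic group is an aldehyde (terminal –CHO), named with the suffix -al.
A C=C double bond in the chain gives the infix -ene-.
Choose the numbering such that the aldehyde carbon is C-1 by definition.
That gives the double bond between C-4 and C-5.
Putting it together: dec-4-enal.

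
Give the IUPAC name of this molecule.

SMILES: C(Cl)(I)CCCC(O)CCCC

1-chloro-1-iodononan-5-ol

The longest chain bearing the –OH group is 9 carbons long (nonane).
An alcohol (–OH) is the principal characteristic group, giving the suffix -ol.
Number the chain so that the substituent locant set {1,1} is lower than {9,9} at the first point of difference.
With this numbering: the hydroxyl at C-5; a chloro group at C-1; an iodo group at C-1.
The substituents are ordered alphabetically, ignoring any di-/tri- multipliers.
Putting it together: 1-chloro-1-iodononan-5-ol.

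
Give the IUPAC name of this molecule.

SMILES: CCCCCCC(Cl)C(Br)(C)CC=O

Counting along the main chain through the –CHO group gives 10 carbons: the parent is decane.
The principal characteristic group is an aldehyde (terminal –CHO), named with the suffix -al.
Number the chain so that the aldehyde carbon is C-1 by definition.
With this numbering: a bromo group at C-3; a chloro group at C-4; a methyl group at C-3.
Substituent prefixes are cited in alphabetical order (multiplying prefixes like di-/tri- are ignored for ordering).
Assembling the pieces gives 3-bromo-4-chloro-3-methyldecanal.

3-bromo-4-chloro-3-methyldecanal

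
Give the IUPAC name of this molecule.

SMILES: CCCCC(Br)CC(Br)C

2,4-dibromooctane

The longest carbon chain is 8 atoms: the parent is octane.
Number the chain so that the substituent locant set {2,4} is lower than {5,7} at the first point of difference.
This places bromo groups at C-2 and C-4.
Assembling the pieces gives 2,4-dibromooctane.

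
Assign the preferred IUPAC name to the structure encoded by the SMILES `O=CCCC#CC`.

The longest chain bearing the –CHO group and the multiple bond is 6 carbons long (hexane).
An aldehyde (terminal –CHO) is the principal characteristic group, giving the suffix -al.
The chain contains a C≡C triple bond, so the unsaturation ending is -yne.
Choose the numbering such that the aldehyde carbon is C-1 by definition.
With this numbering: the triple bond between C-4 and C-5.
The name is hex-4-ynal.

hex-4-ynal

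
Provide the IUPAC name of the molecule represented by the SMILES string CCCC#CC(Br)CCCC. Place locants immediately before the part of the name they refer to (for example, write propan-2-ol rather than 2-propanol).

The longest chain bearing the multiple bond is 10 carbons long (decane).
The chain contains a C≡C triple bond, so the unsaturation ending is -yne.
Number the chain so that numbering from this end puts the triple bond at C-4 rather than C-6.
This places the triple bond between C-4 and C-5; a bromo group at C-6.
Assembling the pieces gives 6-bromodec-4-yne.

6-bromodec-4-yne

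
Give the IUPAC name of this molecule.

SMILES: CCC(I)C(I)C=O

The longest carbon chain that includes the –CHO group has 5 carbons, so the parent hydride is pentane.
The principal characteristic group is an aldehyde (terminal –CHO), named with the suffix -al.
Number the chain so that the aldehyde carbon is C-1 by definition.
This places iodo groups at C-2 and C-3.
Assembling the pieces gives 2,3-diiodopentanal.

2,3-diiodopentanal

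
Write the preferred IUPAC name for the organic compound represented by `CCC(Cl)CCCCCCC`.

The longest continuous carbon chain has 10 atoms, so the parent hydride is decane.
The numbering direction is chosen so that the substituent locant set {3} is lower than {8} at the first point of difference.
That gives a chloro group at C-3.
Putting it together: 3-chlorodecane.

3-chlorodecane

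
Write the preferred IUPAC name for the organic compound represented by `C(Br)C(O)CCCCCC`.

The longest chain bearing the –OH group is 8 carbons long (octane).
The principal characteristic group is an alcohol (–OH), named with the suffix -ol.
The numbering direction is chosen so that numbering from this end puts the hydroxyl group at C-2 rather than C-7.
That gives the hydroxyl at C-2; a bromo group at C-1.
Assembling the pieces gives 1-bromooctan-2-ol.

1-bromooctan-2-ol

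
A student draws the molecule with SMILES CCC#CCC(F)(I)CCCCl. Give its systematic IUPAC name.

9-chloro-6-fluoro-6-iodonon-3-yne

The longest carbon chain that includes the multiple bond has 9 carbons, so the parent hydride is nonane.
A C≡C triple bond in the chain gives the infix -yne-.
Number the chain so that numbering from this end puts the triple bond at C-3 rather than C-6.
That gives the triple bond between C-3 and C-4; a chloro group at C-9; a fluoro group at C-6; an iodo group at C-6.
The substituents are ordered alphabetically, ignoring any di-/tri- multipliers.
Assembling the pieces gives 9-chloro-6-fluoro-6-iodonon-3-yne.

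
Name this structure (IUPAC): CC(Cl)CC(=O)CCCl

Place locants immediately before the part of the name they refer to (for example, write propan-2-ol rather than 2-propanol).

1,5-dichlorohexan-3-one

The longest carbon chain that includes the carbonyl has 6 carbons, so the parent hydride is hexane.
A ketone (C=O on an internal carbon) is the principal characteristic group, giving the suffix -one.
Number the chain so that numbering from this end puts the carbonyl group at C-3 rather than C-4.
This places the carbonyl at C-3; chloro groups at C-1 and C-5.
Assembling the pieces gives 1,5-dichlorohexan-3-one.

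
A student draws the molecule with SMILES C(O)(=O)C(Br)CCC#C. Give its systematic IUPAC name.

The longest carbon chain that includes the –COOH group and the multiple bond has 6 carbons, so the parent hydride is hexane.
The highest-priority functional group is a carboxylic acid (terminal –COOH), so the name ends in -oic acid.
The chain contains a C≡C triple bond, so the unsaturation ending is -yne.
Choose the numbering such that the carboxylic acid carbon is C-1 by definition.
With this numbering: the triple bond between C-5 and C-6; a bromo group at C-2.
Putting it together: 2-bromohex-5-ynoic acid.

2-bromohex-5-ynoic acid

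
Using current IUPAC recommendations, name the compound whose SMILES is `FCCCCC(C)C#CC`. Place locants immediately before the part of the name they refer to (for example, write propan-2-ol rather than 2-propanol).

8-fluoro-4-methyloct-2-yne

The longest chain bearing the multiple bond is 8 carbons long (octane).
There is one C≡C triple bond, indicated by the ending -yne.
The numbering direction is chosen so that numbering from this end puts the triple bond at C-2 rather than C-6.
This places the triple bond between C-2 and C-3; a fluoro group at C-8; a methyl group at C-4.
Substituent prefixes are cited in alphabetical order (multiplying prefixes like di-/tri- are ignored for ordering).
Putting it together: 8-fluoro-4-methyloct-2-yne.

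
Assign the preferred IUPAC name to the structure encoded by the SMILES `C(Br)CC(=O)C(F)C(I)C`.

1-bromo-4-fluoro-5-iodohexan-3-one

The longest carbon chain that includes the carbonyl has 6 carbons, so the parent hydride is hexane.
The highest-priority functional group is a ketone (C=O on an internal carbon), so the name ends in -one.
Number the chain so that numbering from this end puts the carbonyl group at C-3 rather than C-4.
With this numbering: the carbonyl at C-3; a bromo group at C-1; a fluoro group at C-4; an iodo group at C-5.
The substituents are ordered alphabetically, ignoring any di-/tri- multipliers.
Assembling the pieces gives 1-bromo-4-fluoro-5-iodohexan-3-one.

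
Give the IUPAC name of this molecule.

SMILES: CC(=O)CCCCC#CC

non-7-yn-2-one

Counting along the main chain through the carbonyl and the multiple bond gives 9 carbons: the parent is nonane.
A ketone (C=O on an internal carbon) is the principal characteristic group, giving the suffix -one.
A C≡C triple bond in the chain gives the infix -yne-.
Choose the numbering such that numbering from this end puts the carbonyl group at C-2 rather than C-8.
This places the carbonyl at C-2; the triple bond between C-7 and C-8.
The name is non-7-yn-2-one.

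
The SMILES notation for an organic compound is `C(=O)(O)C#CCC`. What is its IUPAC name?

The longest chain bearing the –COOH group and the multiple bond is 5 carbons long (pentane).
A carboxylic acid (terminal –COOH) is the principal characteristic group, giving the suffix -oic acid.
A C≡C triple bond in the chain gives the infix -yne-.
Choose the numbering such that the carboxylic acid carbon is C-1 by definition.
That gives the triple bond between C-2 and C-3.
Putting it together: pent-2-ynoic acid.

pent-2-ynoic acid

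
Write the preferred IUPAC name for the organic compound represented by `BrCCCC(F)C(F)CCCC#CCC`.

12-bromo-8,9-difluorododec-3-yne

Counting along the main chain through the multiple bond gives 12 carbons: the parent is dodecane.
There is one C≡C triple bond, indicated by the ending -yne.
The numbering direction is chosen so that numbering from this end puts the triple bond at C-3 rather than C-9.
This places the triple bond between C-3 and C-4; a bromo group at C-12; fluoro groups at C-8 and C-9.
The substituents are ordered alphabetically, ignoring any di-/tri- multipliers.
Putting it together: 12-bromo-8,9-difluorododec-3-yne.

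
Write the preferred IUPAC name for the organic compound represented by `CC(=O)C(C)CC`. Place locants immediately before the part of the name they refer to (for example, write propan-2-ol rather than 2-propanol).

The longest carbon chain that includes the carbonyl has 5 carbons, so the parent hydride is pentane.
A ketone (C=O on an internal carbon) is the principal characteristic group, giving the suffix -one.
The numbering direction is chosen so that numbering from this end puts the carbonyl group at C-2 rather than C-4.
This places the carbonyl at C-2; a methyl group at C-3.
Assembling the pieces gives 3-methylpentan-2-one.

3-methylpentan-2-one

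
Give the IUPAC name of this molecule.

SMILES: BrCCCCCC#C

7-bromohept-1-yne

Counting along the main chain through the multiple bond gives 7 carbons: the parent is heptane.
There is one C≡C triple bond, indicated by the ending -yne.
The numbering direction is chosen so that numbering from this end puts the triple bond at C-1 rather than C-6.
That gives the triple bond between C-1 and C-2; a bromo group at C-7.
The name is 7-bromohept-1-yne.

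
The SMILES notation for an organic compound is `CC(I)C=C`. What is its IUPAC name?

The longest carbon chain that includes the multiple bond has 4 carbons, so the parent hydride is butane.
There is one C=C double bond, indicated by the ending -ene.
Number the chain so that numbering from this end puts the double bond at C-1 rather than C-3.
With this numbering: the double bond between C-1 and C-2; an iodo group at C-3.
Assembling the pieces gives 3-iodobut-1-ene.

3-iodobut-1-ene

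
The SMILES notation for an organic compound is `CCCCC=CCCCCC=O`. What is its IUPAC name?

undec-6-enal

The longest carbon chain that includes the –CHO group and the multiple bond has 11 carbons, so the parent hydride is undecane.
The principal characteristic group is an aldehyde (terminal –CHO), named with the suffix -al.
The chain contains a C=C double bond, so the unsaturation ending is -ene.
The numbering direction is chosen so that the aldehyde carbon is C-1 by definition.
That gives the double bond between C-6 and C-7.
Putting it together: undec-6-enal.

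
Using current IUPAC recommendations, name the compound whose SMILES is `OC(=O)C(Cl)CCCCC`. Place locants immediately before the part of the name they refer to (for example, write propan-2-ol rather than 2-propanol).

2-chloroheptanoic acid

The longest carbon chain that includes the –COOH group has 7 carbons, so the parent hydride is heptane.
The highest-priority functional group is a carboxylic acid (terminal –COOH), so the name ends in -oic acid.
Choose the numbering such that the carboxylic acid carbon is C-1 by definition.
This places a chloro group at C-2.
The name is 2-chloroheptanoic acid.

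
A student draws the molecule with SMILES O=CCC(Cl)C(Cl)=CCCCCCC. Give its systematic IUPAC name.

3,4-dichloroundec-4-enal

The longest carbon chain that includes the –CHO group and the multiple bond has 11 carbons, so the parent hydride is undecane.
An aldehyde (terminal –CHO) is the principal characteristic group, giving the suffix -al.
The chain contains a C=C double bond, so the unsaturation ending is -ene.
Choose the numbering such that the aldehyde carbon is C-1 by definition.
That gives the double bond between C-4 and C-5; chloro groups at C-3 and C-4.
Putting it together: 3,4-dichloroundec-4-enal.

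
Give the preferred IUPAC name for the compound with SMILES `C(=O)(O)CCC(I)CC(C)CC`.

The longest chain bearing the –COOH group is 8 carbons long (octane).
The highest-priority functional group is a carboxylic acid (terminal –COOH), so the name ends in -oic acid.
Choose the numbering such that the carboxylic acid carbon is C-1 by definition.
That gives an iodo group at C-4; a methyl group at C-6.
Prefixes are listed alphabetically: iodo, methyl.
Assembling the pieces gives 4-iodo-6-methyloctanoic acid.

4-iodo-6-methyloctanoic acid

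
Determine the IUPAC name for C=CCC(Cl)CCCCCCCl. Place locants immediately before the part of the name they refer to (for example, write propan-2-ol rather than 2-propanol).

The longest carbon chain that includes the multiple bond has 10 carbons, so the parent hydride is decane.
A C=C double bond in the chain gives the infix -ene-.
The numbering direction is chosen so that numbering from this end puts the double bond at C-1 rather than C-9.
This places the double bond between C-1 and C-2; chloro groups at C-4 and C-10.
Putting it together: 4,10-dichlorodec-1-ene.

4,10-dichlorodec-1-ene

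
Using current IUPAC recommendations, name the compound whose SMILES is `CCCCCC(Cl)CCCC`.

5-chlorodecane

The longest continuous carbon chain has 10 atoms, so the parent hydride is decane.
The numbering direction is chosen so that the substituent locant set {5} is lower than {6} at the first point of difference.
This places a chloro group at C-5.
Putting it together: 5-chlorodecane.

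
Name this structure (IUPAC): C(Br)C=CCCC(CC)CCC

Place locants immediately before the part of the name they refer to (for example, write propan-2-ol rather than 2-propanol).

The longest carbon chain that includes the multiple bond has 9 carbons, so the parent hydride is nonane.
A C=C double bond in the chain gives the infix -ene-.
Number the chain so that numbering from this end puts the double bond at C-2 rather than C-7.
With this numbering: the double bond between C-2 and C-3; a bromo group at C-1; an ethyl group at C-6.
Substituent prefixes are cited in alphabetical order (multiplying prefixes like di-/tri- are ignored for ordering).
Putting it together: 1-bromo-6-ethylnon-2-ene.

1-bromo-6-ethylnon-2-ene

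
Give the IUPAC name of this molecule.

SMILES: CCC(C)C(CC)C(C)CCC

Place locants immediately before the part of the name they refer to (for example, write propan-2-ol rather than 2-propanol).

The parent chain contains 8 carbons (octane).
The numbering direction is chosen so that the substituent locant set {3,4,5} is lower than {4,5,6} at the first point of difference.
This places an ethyl group at C-4; methyl groups at C-3 and C-5.
The substituents are ordered alphabetically, ignoring any di-/tri- multipliers.
Assembling the pieces gives 4-ethyl-3,5-dimethyloctane.

4-ethyl-3,5-dimethyloctane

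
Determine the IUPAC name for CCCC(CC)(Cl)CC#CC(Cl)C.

Counting along the main chain through the multiple bond gives 9 carbons: the parent is nonane.
The chain contains a C≡C triple bond, so the unsaturation ending is -yne.
Choose the numbering such that numbering from this end puts the triple bond at C-3 rather than C-6.
That gives the triple bond between C-3 and C-4; chloro groups at C-2 and C-6; an ethyl group at C-6.
Substituent prefixes are cited in alphabetical order (multiplying prefixes like di-/tri- are ignored for ordering).
Putting it together: 2,6-dichloro-6-ethylnon-3-yne.

2,6-dichloro-6-ethylnon-3-yne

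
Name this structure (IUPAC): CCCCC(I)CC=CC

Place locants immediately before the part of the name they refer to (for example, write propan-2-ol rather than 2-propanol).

5-iodonon-2-ene

Counting along the main chain through the multiple bond gives 9 carbons: the parent is nonane.
There is one C=C double bond, indicated by the ending -ene.
Number the chain so that numbering from this end puts the double bond at C-2 rather than C-7.
That gives the double bond between C-2 and C-3; an iodo group at C-5.
Putting it together: 5-iodonon-2-ene.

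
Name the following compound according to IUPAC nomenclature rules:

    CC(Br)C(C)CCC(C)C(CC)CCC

The longest continuous carbon chain has 10 atoms, so the parent hydride is decane.
Number the chain so that the substituent locant set {2,3,6,7} is lower than {4,5,8,9} at the first point of difference.
With this numbering: a bromo group at C-2; an ethyl group at C-7; methyl groups at C-3 and C-6.
Substituent prefixes are cited in alphabetical order (multiplying prefixes like di-/tri- are ignored for ordering).
Assembling the pieces gives 2-bromo-7-ethyl-3,6-dimethyldecane.

2-bromo-7-ethyl-3,6-dimethyldecane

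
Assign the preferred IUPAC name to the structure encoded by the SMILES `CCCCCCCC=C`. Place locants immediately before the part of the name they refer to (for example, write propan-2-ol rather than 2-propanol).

The longest carbon chain that includes the multiple bond has 9 carbons, so the parent hydride is nonane.
The chain contains a C=C double bond, so the unsaturation ending is -ene.
Number the chain so that numbering from this end puts the double bond at C-1 rather than C-8.
This places the double bond between C-1 and C-2.
Assembling the pieces gives non-1-ene.

non-1-ene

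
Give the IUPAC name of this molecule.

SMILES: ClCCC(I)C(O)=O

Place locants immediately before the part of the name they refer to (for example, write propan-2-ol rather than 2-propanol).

Counting along the main chain through the –COOH group gives 4 carbons: the parent is butane.
The highest-priority functional group is a carboxylic acid (terminal –COOH), so the name ends in -oic acid.
Choose the numbering such that the carboxylic acid carbon is C-1 by definition.
This places a chloro group at C-4; an iodo group at C-2.
Substituent prefixes are cited in alphabetical order (multiplying prefixes like di-/tri- are ignored for ordering).
Assembling the pieces gives 4-chloro-2-iodobutanoic acid.

4-chloro-2-iodobutanoic acid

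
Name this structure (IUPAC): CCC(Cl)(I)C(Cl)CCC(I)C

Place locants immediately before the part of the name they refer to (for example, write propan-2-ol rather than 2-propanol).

The longest carbon chain is 8 atoms: the parent is octane.
The numbering direction is chosen so that the substituent locant set {2,5,6,6} is lower than {3,3,4,7} at the first point of difference.
With this numbering: chloro groups at C-5 and C-6; iodo groups at C-2 and C-6.
Prefixes are listed alphabetically: chloro, iodo.
Putting it together: 5,6-dichloro-2,6-diiodooctane.

5,6-dichloro-2,6-diiodooctane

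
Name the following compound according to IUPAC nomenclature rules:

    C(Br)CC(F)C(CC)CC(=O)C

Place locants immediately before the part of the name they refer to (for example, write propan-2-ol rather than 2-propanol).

7-bromo-4-ethyl-5-fluoroheptan-2-one

Counting along the main chain through the carbonyl gives 7 carbons: the parent is heptane.
The principal characteristic group is a ketone (C=O on an internal carbon), named with the suffix -one.
Choose the numbering such that numbering from this end puts the carbonyl group at C-2 rather than C-6.
This places the carbonyl at C-2; a bromo group at C-7; an ethyl group at C-4; a fluoro group at C-5.
Substituent prefixes are cited in alphabetical order (multiplying prefixes like di-/tri- are ignored for ordering).
Assembling the pieces gives 7-bromo-4-ethyl-5-fluoroheptan-2-one.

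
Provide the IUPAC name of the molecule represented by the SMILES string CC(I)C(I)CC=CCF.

The longest carbon chain that includes the multiple bond has 7 carbons, so the parent hydride is heptane.
There is one C=C double bond, indicated by the ending -ene.
The numbering direction is chosen so that numbering from this end puts the double bond at C-2 rather than C-5.
This places the double bond between C-2 and C-3; a fluoro group at C-1; iodo groups at C-5 and C-6.
The substituents are ordered alphabetically, ignoring any di-/tri- multipliers.
Putting it together: 1-fluoro-5,6-diiodohept-2-ene.

1-fluoro-5,6-diiodohept-2-ene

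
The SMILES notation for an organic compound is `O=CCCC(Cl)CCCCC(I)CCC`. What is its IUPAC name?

4-chloro-9-iodododecanal

Counting along the main chain through the –CHO group gives 12 carbons: the parent is dodecane.
The principal characteristic group is an aldehyde (terminal –CHO), named with the suffix -al.
The numbering direction is chosen so that the aldehyde carbon is C-1 by definition.
With this numbering: a chloro group at C-4; an iodo group at C-9.
The substituents are ordered alphabetically, ignoring any di-/tri- multipliers.
Putting it together: 4-chloro-9-iodododecanal.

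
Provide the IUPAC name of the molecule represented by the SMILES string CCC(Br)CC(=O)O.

The longest carbon chain that includes the –COOH group has 5 carbons, so the parent hydride is pentane.
A carboxylic acid (terminal –COOH) is the principal characteristic group, giving the suffix -oic acid.
Number the chain so that the carboxylic acid carbon is C-1 by definition.
With this numbering: a bromo group at C-3.
Putting it together: 3-bromopentanoic acid.

3-bromopentanoic acid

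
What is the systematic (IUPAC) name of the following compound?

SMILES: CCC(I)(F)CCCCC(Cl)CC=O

The longest chain bearing the –CHO group is 10 carbons long (decane).
The principal characteristic group is an aldehyde (terminal –CHO), named with the suffix -al.
The numbering direction is chosen so that the aldehyde carbon is C-1 by definition.
That gives a chloro group at C-3; a fluoro group at C-8; an iodo group at C-8.
Substituent prefixes are cited in alphabetical order (multiplying prefixes like di-/tri- are ignored for ordering).
Putting it together: 3-chloro-8-fluoro-8-iododecanal.

3-chloro-8-fluoro-8-iododecanal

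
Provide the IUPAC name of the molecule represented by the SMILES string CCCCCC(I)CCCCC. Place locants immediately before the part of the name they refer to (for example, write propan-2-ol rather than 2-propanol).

6-iodoundecane

The longest carbon chain is 11 atoms: the parent is undecane.
Both numbering directions give the same locant set; either may be used.
With this numbering: an iodo group at C-6.
The name is 6-iodoundecane.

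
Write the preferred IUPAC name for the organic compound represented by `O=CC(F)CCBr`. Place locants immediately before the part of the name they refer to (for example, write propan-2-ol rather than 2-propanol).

4-bromo-2-fluorobutanal

The longest chain bearing the –CHO group is 4 carbons long (butane).
An aldehyde (terminal –CHO) is the principal characteristic group, giving the suffix -al.
Choose the numbering such that the aldehyde carbon is C-1 by definition.
That gives a bromo group at C-4; a fluoro group at C-2.
Substituent prefixes are cited in alphabetical order (multiplying prefixes like di-/tri- are ignored for ordering).
Assembling the pieces gives 4-bromo-2-fluorobutanal.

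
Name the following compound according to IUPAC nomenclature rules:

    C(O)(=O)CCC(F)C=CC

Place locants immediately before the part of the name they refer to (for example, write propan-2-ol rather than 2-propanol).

The longest chain bearing the –COOH group and the multiple bond is 7 carbons long (heptane).
The principal characteristic group is a carboxylic acid (terminal –COOH), named with the suffix -oic acid.
The chain contains a C=C double bond, so the unsaturation ending is -ene.
Choose the numbering such that the carboxylic acid carbon is C-1 by definition.
That gives the double bond between C-5 and C-6; a fluoro group at C-4.
The name is 4-fluorohept-5-enoic acid.

4-fluorohept-5-enoic acid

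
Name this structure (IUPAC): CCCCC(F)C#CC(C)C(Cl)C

2-chloro-6-fluoro-3-methyldec-4-yne

Counting along the main chain through the multiple bond gives 10 carbons: the parent is decane.
There is one C≡C triple bond, indicated by the ending -yne.
Number the chain so that numbering from this end puts the triple bond at C-4 rather than C-6.
That gives the triple bond between C-4 and C-5; a chloro group at C-2; a fluoro group at C-6; a methyl group at C-3.
Substituent prefixes are cited in alphabetical order (multiplying prefixes like di-/tri- are ignored for ordering).
The name is 2-chloro-6-fluoro-3-methyldec-4-yne.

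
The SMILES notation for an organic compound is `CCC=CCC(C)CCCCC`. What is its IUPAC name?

6-methylundec-3-ene

The longest chain bearing the multiple bond is 11 carbons long (undecane).
A C=C double bond in the chain gives the infix -ene-.
The numbering direction is chosen so that numbering from this end puts the double bond at C-3 rather than C-8.
With this numbering: the double bond between C-3 and C-4; a methyl group at C-6.
The name is 6-methylundec-3-ene.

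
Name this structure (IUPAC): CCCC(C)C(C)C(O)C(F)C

2-fluoro-4,5-dimethyloctan-3-ol

The longest chain bearing the –OH group is 8 carbons long (octane).
An alcohol (–OH) is the principal characteristic group, giving the suffix -ol.
Number the chain so that numbering from this end puts the hydroxyl group at C-3 rather than C-6.
This places the hydroxyl at C-3; a fluoro group at C-2; methyl groups at C-4 and C-5.
The substituents are ordered alphabetically, ignoring any di-/tri- multipliers.
Assembling the pieces gives 2-fluoro-4,5-dimethyloctan-3-ol.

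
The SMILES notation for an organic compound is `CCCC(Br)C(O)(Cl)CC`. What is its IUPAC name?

The longest chain bearing the –OH group is 7 carbons long (heptane).
An alcohol (–OH) is the principal characteristic group, giving the suffix -ol.
Choose the numbering such that numbering from this end puts the hydroxyl group at C-3 rather than C-5.
That gives the hydroxyl at C-3; a bromo group at C-4; a chloro group at C-3.
Substituent prefixes are cited in alphabetical order (multiplying prefixes like di-/tri- are ignored for ordering).
The name is 4-bromo-3-chloroheptan-3-ol.

4-bromo-3-chloroheptan-3-ol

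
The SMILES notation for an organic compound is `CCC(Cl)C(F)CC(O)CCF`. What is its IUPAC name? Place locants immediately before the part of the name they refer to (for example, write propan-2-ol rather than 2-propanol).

6-chloro-1,5-difluorooctan-3-ol

The longest carbon chain that includes the –OH group has 8 carbons, so the parent hydride is octane.
The principal characteristic group is an alcohol (–OH), named with the suffix -ol.
Choose the numbering such that numbering from this end puts the hydroxyl group at C-3 rather than C-6.
That gives the hydroxyl at C-3; a chloro group at C-6; fluoro groups at C-1 and C-5.
The substituents are ordered alphabetically, ignoring any di-/tri- multipliers.
The name is 6-chloro-1,5-difluorooctan-3-ol.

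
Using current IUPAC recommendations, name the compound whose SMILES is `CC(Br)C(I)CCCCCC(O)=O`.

8-bromo-7-iodononanoic acid

The longest carbon chain that includes the –COOH group has 9 carbons, so the parent hydride is nonane.
The highest-priority functional group is a carboxylic acid (terminal –COOH), so the name ends in -oic acid.
Choose the numbering such that the carboxylic acid carbon is C-1 by definition.
With this numbering: a bromo group at C-8; an iodo group at C-7.
Substituent prefixes are cited in alphabetical order (multiplying prefixes like di-/tri- are ignored for ordering).
Putting it together: 8-bromo-7-iodononanoic acid.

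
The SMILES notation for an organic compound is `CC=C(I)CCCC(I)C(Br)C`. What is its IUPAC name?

Counting along the main chain through the multiple bond gives 9 carbons: the parent is nonane.
A C=C double bond in the chain gives the infix -ene-.
Choose the numbering such that numbering from this end puts the double bond at C-2 rather than C-7.
With this numbering: the double bond between C-2 and C-3; a bromo group at C-8; iodo groups at C-3 and C-7.
Prefixes are listed alphabetically: bromo, iodo.
Putting it together: 8-bromo-3,7-diiodonon-2-ene.

8-bromo-3,7-diiodonon-2-ene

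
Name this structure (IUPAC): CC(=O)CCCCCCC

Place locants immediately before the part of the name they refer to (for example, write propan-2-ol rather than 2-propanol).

nonan-2-one

The longest carbon chain that includes the carbonyl has 9 carbons, so the parent hydride is nonane.
A ketone (C=O on an internal carbon) is the principal characteristic group, giving the suffix -one.
Number the chain so that numbering from this end puts the carbonyl group at C-2 rather than C-8.
That gives the carbonyl at C-2.
Putting it together: nonan-2-one.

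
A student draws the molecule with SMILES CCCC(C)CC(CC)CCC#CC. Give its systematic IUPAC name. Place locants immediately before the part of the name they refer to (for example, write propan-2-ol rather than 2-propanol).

The longest carbon chain that includes the multiple bond has 11 carbons, so the parent hydride is undecane.
The chain contains a C≡C triple bond, so the unsaturation ending is -yne.
Choose the numbering such that numbering from this end puts the triple bond at C-2 rather than C-9.
That gives the triple bond between C-2 and C-3; an ethyl group at C-6; a methyl group at C-8.
The substituents are ordered alphabetically, ignoring any di-/tri- multipliers.
The name is 6-ethyl-8-methylundec-2-yne.

6-ethyl-8-methylundec-2-yne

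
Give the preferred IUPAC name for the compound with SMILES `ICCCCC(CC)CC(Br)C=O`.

The longest carbon chain that includes the –CHO group has 8 carbons, so the parent hydride is octane.
An aldehyde (terminal –CHO) is the principal characteristic group, giving the suffix -al.
The numbering direction is chosen so that the aldehyde carbon is C-1 by definition.
This places a bromo group at C-2; an ethyl group at C-4; an iodo group at C-8.
Substituent prefixes are cited in alphabetical order (multiplying prefixes like di-/tri- are ignored for ordering).
Assembling the pieces gives 2-bromo-4-ethyl-8-iodooctanal.

2-bromo-4-ethyl-8-iodooctanal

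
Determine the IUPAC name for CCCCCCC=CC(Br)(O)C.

2-bromodec-3-en-2-ol

Counting along the main chain through the –OH group and the multiple bond gives 10 carbons: the parent is decane.
The highest-priority functional group is an alcohol (–OH), so the name ends in -ol.
There is one C=C double bond, indicated by the ending -ene.
Number the chain so that numbering from this end puts the hydroxyl group at C-2 rather than C-9.
That gives the hydroxyl at C-2; the double bond between C-3 and C-4; a bromo group at C-2.
The name is 2-bromodec-3-en-2-ol.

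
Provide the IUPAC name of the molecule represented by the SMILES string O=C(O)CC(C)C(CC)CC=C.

4-ethyl-3-methylhept-6-enoic acid

The longest carbon chain that includes the –COOH group and the multiple bond has 7 carbons, so the parent hydride is heptane.
A carboxylic acid (terminal –COOH) is the principal characteristic group, giving the suffix -oic acid.
There is one C=C double bond, indicated by the ending -ene.
Number the chain so that the carboxylic acid carbon is C-1 by definition.
With this numbering: the double bond between C-6 and C-7; an ethyl group at C-4; a methyl group at C-3.
Substituent prefixes are cited in alphabetical order (multiplying prefixes like di-/tri- are ignored for ordering).
Assembling the pieces gives 4-ethyl-3-methylhept-6-enoic acid.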